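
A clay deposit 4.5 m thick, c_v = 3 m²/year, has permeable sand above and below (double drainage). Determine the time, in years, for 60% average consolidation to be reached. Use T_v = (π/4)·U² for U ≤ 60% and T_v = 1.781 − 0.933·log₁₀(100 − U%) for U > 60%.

Drainage path length: H_d = H/2 = 2.25 m (double drainage).
U ≤ 60%: T_v = (π/4)·U² = (π/4)×0.6² = 0.28274.
t = T_v·H_d²/c_v = 0.28274×2.25²/3 = 0.4771 years.

t ≈ 0.477 years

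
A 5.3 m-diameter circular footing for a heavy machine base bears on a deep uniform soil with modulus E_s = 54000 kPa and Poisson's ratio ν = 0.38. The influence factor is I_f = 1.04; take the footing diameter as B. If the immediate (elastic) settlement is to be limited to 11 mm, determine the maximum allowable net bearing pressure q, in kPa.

S_e = q·B·(1−ν²)/E_s · I_f  ⇒  q = S_e·E_s / (B·(1−ν²)·I_f).
q = 0.011 × 54000 / (5.3 × 0.8556 × 1.04) = 126 kPa

q ≈ 126 kPa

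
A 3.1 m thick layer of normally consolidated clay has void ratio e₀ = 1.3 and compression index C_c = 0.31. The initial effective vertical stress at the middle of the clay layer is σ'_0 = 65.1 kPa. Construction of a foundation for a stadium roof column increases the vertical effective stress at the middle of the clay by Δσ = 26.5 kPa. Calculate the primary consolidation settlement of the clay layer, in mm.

S_c ≈ 62 mm

Final effective stress: σ'_f = σ'_0 + Δσ = 65.1 + 26.5 = 91.6 kPa.
Normally consolidated clay, so the full stress increment lies on the virgin compression line:
S_c = C_c·H/(1+e₀)·log₁₀(σ'_f/σ'_0) = 0.31×3.1/(1+1.3)×log₁₀(91.6/65.1)
    = 0.41783 × 0.14831 = 0.06197 m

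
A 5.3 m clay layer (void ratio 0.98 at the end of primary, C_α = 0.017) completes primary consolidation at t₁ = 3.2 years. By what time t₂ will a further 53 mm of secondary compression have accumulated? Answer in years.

t₂ ≈ 46.8 years

S_s = C_α·H/(1+e_p)·log₁₀(t₂/t₁) ⇒ log₁₀(t₂/t₁) = S_s·(1+e_p)/(C_α·H).
log₁₀(t₂/t₁) = 0.053 × (1+0.98) / (0.017×5.3) = 1.165
t₂ = t₁ × 10^1.165 = 3.2 × 14.61 = 46.76 years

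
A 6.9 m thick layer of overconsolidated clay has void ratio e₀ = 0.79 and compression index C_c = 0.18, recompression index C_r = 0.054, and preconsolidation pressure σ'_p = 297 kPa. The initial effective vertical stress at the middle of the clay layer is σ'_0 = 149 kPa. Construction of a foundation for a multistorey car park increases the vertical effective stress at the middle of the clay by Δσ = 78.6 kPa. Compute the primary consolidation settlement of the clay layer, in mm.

Final effective stress: σ'_f = 149 + 78.6 = 227.6 kPa.
σ'_f = 227.6 ≤ σ'_p = 297 kPa, so the clay remains overconsolidated and only the recompression index applies:
S_c = C_r·H/(1+e₀)·log₁₀(σ'_f/σ'_0) = 0.054×6.9/1.79×log₁₀(227.6/149)
    = 0.20815 × 0.18399 = 0.0383 m

S_c ≈ 38.3 mm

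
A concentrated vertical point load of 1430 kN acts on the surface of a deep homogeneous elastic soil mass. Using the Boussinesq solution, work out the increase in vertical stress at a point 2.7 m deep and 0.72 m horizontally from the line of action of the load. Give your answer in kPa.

Boussinesq vertical stress below a point load on an elastic half-space:
Δσ_z = 3P/(2πz²) · [1 + (r/z)²]^(−5/2)
r/z = 0.72/2.7 = 0.26667; [1+(r/z)²]^(−5/2) = 0.8422.
Δσ_z = 3×1430/(2π×2.7²) × 0.8422 = 93.659 × 0.8422 = 78.88 kPa

Δσ_z ≈ 78.9 kPa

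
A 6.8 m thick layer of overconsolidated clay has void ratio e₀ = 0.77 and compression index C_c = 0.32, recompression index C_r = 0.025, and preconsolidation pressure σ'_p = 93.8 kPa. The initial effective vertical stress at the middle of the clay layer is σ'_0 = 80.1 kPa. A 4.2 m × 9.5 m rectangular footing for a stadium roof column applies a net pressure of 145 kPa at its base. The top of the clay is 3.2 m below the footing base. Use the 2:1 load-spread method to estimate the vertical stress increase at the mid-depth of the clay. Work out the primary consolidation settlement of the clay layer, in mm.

S_c ≈ 108 mm

Mid-depth of clay below the footing base: z = 3.2 + 6.8/2 = 6.6 m.
Stress increase at mid-clay by the 2:1 spreading method:
Δσ = qBL/((B+z)(L+z)) = 145×4.2×9.5/((4.2+6.6)(9.5+6.6)) = 33.273 kPa
Final effective stress: σ'_f = 80.1 + 33.273 = 113.37 kPa.
σ'_f = 113.37 > σ'_p = 93.8 kPa, so the stress path crosses the preconsolidation pressure — recompression up to σ'_p, then virgin compression beyond:
S_c = H/(1+e₀)·[C_r·log₁₀(σ'_p/σ'_0) + C_c·log₁₀(σ'_f/σ'_p)]
    = 6.8/1.77 × [0.025×log₁₀(93.8/80.1) + 0.32×log₁₀(113.37/93.8)]
    = 3.8418 × [0.0017143 + 0.026334] = 0.1078 m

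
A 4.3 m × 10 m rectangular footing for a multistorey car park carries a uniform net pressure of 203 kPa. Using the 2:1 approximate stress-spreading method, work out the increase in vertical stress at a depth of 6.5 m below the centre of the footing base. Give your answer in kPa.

By the 2:1 method the load spreads at 1 horizontal : 2 vertical, so at depth z the loaded area has grown by z in each plan dimension:
Δσ = qBL/((B+z)(L+z)) = 203×4.3×10/((4.3+6.5)(10+6.5)) = 48.984 kPa

Δσ_z ≈ 49 kPa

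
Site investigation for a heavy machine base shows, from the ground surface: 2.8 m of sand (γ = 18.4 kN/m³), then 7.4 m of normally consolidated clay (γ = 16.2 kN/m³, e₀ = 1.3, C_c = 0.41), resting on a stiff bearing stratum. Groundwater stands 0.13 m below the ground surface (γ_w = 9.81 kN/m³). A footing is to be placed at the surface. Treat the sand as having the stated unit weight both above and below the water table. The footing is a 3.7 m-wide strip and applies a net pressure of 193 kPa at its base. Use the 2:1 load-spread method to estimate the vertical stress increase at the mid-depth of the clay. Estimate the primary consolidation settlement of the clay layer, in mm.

S_c ≈ 509 mm

Mid-depth of clay below the ground surface: z = 2.8 + 7.4/2 = 6.5 m.
Total vertical stress at mid-clay: σ_v = 18.4×2.8 + 16.2×3.7 = 111.46 kPa.
Pore pressure: u = 9.81×(6.5 − 0.13) = 62.49 kPa.
Initial effective stress: σ'_0 = σ_v − u = 111.46 − 62.49 = 48.97 kPa.
Stress increase at mid-clay by the 2:1 spreading method:
Δσ = qB/(B+z) = 193×3.7/(3.7+6.5) = 70.01 kPa
Final effective stress: σ'_f = σ'_0 + Δσ = 48.97 + 70.01 = 118.98 kPa.
Normally consolidated clay, so the full stress increment lies on the virgin compression line:
S_c = C_c·H/(1+e₀)·log₁₀(σ'_f/σ'_0) = 0.41×7.4/(1+1.3)×log₁₀(118.98/48.97)
    = 1.3191 × 0.38554 = 0.5086 m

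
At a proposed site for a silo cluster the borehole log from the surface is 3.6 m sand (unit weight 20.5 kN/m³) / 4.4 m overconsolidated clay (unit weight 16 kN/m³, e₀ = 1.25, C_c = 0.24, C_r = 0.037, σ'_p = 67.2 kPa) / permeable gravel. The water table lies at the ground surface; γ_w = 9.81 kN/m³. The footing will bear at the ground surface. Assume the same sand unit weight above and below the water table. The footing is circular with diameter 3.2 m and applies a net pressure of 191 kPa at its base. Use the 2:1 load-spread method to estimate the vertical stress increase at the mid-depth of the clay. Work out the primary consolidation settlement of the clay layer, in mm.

S_c ≈ 33.7 mm

Mid-depth of clay below the ground surface: z = 3.6 + 4.4/2 = 5.8 m.
Total vertical stress at mid-clay: σ_v = 20.5×3.6 + 16×2.2 = 109 kPa.
Pore pressure: u = 9.81×(5.8 − 0) = 56.898 kPa.
Initial effective stress: σ'_0 = σ_v − u = 109 − 56.898 = 52.102 kPa.
Stress increase at mid-clay by the 2:1 spreading method:
Δσ ≈ qD²/(D+z)² = 191×3.2²/(3.2+5.8)² = 24.146 kPa
Final effective stress: σ'_f = 52.102 + 24.146 = 76.248 kPa.
σ'_f = 76.248 > σ'_p = 67.2 kPa, so the stress path crosses the preconsolidation pressure — recompression up to σ'_p, then virgin compression beyond:
S_c = H/(1+e₀)·[C_r·log₁₀(σ'_p/σ'_0) + C_c·log₁₀(σ'_f/σ'_p)]
    = 4.4/2.25 × [0.037×log₁₀(67.2/52.102) + 0.24×log₁₀(76.248/67.2)]
    = 1.9556 × [0.0040891 + 0.013166] = 0.03374 m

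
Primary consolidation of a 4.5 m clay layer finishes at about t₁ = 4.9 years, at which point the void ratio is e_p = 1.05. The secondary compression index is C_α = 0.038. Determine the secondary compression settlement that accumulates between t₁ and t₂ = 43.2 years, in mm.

S_s ≈ 78.9 mm

Secondary compression: S_s = C_α·H/(1+e_p)·log₁₀(t₂/t₁)
S_s = 0.038×4.5/(1+1.05)×log₁₀(43.2/4.9)
    = 0.08341 × 0.9453 = 0.07885 m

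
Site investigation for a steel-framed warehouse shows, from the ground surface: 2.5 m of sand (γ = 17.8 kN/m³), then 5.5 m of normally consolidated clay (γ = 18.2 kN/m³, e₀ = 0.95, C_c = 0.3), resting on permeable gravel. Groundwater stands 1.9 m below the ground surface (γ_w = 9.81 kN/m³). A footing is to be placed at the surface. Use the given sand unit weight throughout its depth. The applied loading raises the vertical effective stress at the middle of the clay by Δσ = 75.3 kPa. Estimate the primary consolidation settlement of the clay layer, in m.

S_c ≈ 0.293 m

Mid-depth of clay below the ground surface: z = 2.5 + 5.5/2 = 5.25 m.
Total vertical stress at mid-clay: σ_v = 17.8×2.5 + 18.2×2.75 = 94.55 kPa.
Pore pressure: u = 9.81×(5.25 − 1.9) = 32.864 kPa.
Initial effective stress: σ'_0 = σ_v − u = 94.55 − 32.864 = 61.686 kPa.
Final effective stress: σ'_f = σ'_0 + Δσ = 61.686 + 75.3 = 136.99 kPa.
Normally consolidated clay, so the full stress increment lies on the virgin compression line:
S_c = C_c·H/(1+e₀)·log₁₀(σ'_f/σ'_0) = 0.3×5.5/(1+0.95)×log₁₀(136.99/61.686)
    = 0.84615 × 0.3465 = 0.2932 m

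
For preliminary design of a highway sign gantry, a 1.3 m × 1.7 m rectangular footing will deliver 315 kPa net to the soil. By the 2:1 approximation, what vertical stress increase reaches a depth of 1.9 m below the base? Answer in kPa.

Δσ_z ≈ 60.4 kPa

By the 2:1 method the load spreads at 1 horizontal : 2 vertical, so at depth z the loaded area has grown by z in each plan dimension:
Δσ = qBL/((B+z)(L+z)) = 315×1.3×1.7/((1.3+1.9)(1.7+1.9)) = 60.43 kPa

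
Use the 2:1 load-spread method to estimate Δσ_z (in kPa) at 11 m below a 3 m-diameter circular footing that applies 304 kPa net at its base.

By the 2:1 method the load spreads at 1 horizontal : 2 vertical, so at depth z the loaded area has grown by z in each plan dimension:
Δσ ≈ qD²/(D+z)² = 304×3²/(3+11)² = 13.959 kPa

Δσ_z ≈ 14 kPa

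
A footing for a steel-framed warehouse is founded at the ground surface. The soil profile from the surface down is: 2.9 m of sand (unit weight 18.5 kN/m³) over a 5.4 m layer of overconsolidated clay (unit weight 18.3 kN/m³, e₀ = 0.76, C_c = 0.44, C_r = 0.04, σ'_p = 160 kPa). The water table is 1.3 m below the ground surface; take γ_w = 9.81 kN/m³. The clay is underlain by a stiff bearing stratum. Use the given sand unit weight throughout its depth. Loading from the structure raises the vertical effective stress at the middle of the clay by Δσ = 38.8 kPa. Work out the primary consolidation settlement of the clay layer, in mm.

Mid-depth of clay below the ground surface: z = 2.9 + 5.4/2 = 5.6 m.
Total vertical stress at mid-clay: σ_v = 18.5×2.9 + 18.3×2.7 = 103.06 kPa.
Pore pressure: u = 9.81×(5.6 − 1.3) = 42.183 kPa.
Initial effective stress: σ'_0 = σ_v − u = 103.06 − 42.183 = 60.877 kPa.
Final effective stress: σ'_f = 60.877 + 38.8 = 99.677 kPa.
σ'_f = 99.677 ≤ σ'_p = 160 kPa, so the clay remains overconsolidated and only the recompression index applies:
S_c = C_r·H/(1+e₀)·log₁₀(σ'_f/σ'_0) = 0.04×5.4/1.76×log₁₀(99.677/60.877)
    = 0.12273 × 0.21414 = 0.02628 m

S_c ≈ 26.3 mm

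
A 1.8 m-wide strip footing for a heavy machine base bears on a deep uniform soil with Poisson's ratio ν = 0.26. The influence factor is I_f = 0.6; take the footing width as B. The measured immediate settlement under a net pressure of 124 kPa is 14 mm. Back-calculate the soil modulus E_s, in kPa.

S_e = q·B·(1−ν²)/E_s · I_f  ⇒  E_s = q·B·(1−ν²)·I_f / S_e.
E_s = 124 × 1.8 × 0.9324 × 0.6 / 0.014 = 8919 kPa

E_s ≈ 8920 kPa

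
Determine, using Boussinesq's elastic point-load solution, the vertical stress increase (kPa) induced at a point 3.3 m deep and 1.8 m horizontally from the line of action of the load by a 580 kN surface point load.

Boussinesq vertical stress below a point load on an elastic half-space:
Δσ_z = 3P/(2πz²) · [1 + (r/z)²]^(−5/2)
r/z = 1.8/3.3 = 0.54545; [1+(r/z)²]^(−5/2) = 0.52145.
Δσ_z = 3×580/(2π×3.3²) × 0.52145 = 25.43 × 0.52145 = 13.26 kPa

Δσ_z ≈ 13.3 kPa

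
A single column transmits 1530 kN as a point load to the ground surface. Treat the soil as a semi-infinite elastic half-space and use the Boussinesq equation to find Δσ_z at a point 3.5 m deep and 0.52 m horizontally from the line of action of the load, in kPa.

Boussinesq vertical stress below a point load on an elastic half-space:
Δσ_z = 3P/(2πz²) · [1 + (r/z)²]^(−5/2)
r/z = 0.52/3.5 = 0.14857; [1+(r/z)²]^(−5/2) = 0.94688.
Δσ_z = 3×1530/(2π×3.5²) × 0.94688 = 59.634 × 0.94688 = 56.47 kPa

Δσ_z ≈ 56.5 kPa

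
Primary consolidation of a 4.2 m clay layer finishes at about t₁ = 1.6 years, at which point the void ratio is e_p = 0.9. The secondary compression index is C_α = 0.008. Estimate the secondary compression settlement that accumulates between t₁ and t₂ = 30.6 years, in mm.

S_s ≈ 22.7 mm

Secondary compression: S_s = C_α·H/(1+e_p)·log₁₀(t₂/t₁)
S_s = 0.008×4.2/(1+0.9)×log₁₀(30.6/1.6)
    = 0.01768 × 1.282 = 0.02266 m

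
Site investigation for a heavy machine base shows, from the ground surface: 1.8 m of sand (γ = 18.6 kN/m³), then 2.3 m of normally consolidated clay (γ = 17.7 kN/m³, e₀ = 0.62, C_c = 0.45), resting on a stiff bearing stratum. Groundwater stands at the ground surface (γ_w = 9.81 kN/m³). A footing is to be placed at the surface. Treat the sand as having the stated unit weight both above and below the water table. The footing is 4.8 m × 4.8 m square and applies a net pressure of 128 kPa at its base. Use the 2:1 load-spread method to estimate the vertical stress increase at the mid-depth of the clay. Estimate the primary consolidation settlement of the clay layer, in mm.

S_c ≈ 302 mm

Mid-depth of clay below the ground surface: z = 1.8 + 2.3/2 = 2.95 m.
Total vertical stress at mid-clay: σ_v = 18.6×1.8 + 17.7×1.15 = 53.835 kPa.
Pore pressure: u = 9.81×(2.95 − 0) = 28.94 kPa.
Initial effective stress: σ'_0 = σ_v − u = 53.835 − 28.94 = 24.895 kPa.
Stress increase at mid-clay by the 2:1 spreading method:
Δσ = qBL/((B+z)(L+z)) = 128×4.8×4.8/((4.8+2.95)(4.8+2.95)) = 49.101 kPa
Final effective stress: σ'_f = σ'_0 + Δσ = 24.895 + 49.101 = 73.996 kPa.
Normally consolidated clay, so the full stress increment lies on the virgin compression line:
S_c = C_c·H/(1+e₀)·log₁₀(σ'_f/σ'_0) = 0.45×2.3/(1+0.62)×log₁₀(73.996/24.895)
    = 0.63889 × 0.4731 = 0.3023 m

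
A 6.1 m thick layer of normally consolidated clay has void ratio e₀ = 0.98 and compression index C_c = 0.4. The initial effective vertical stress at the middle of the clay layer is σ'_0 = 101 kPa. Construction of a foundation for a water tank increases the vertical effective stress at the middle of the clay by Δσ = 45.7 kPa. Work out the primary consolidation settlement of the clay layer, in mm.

S_c ≈ 200 mm

Final effective stress: σ'_f = σ'_0 + Δσ = 101 + 45.7 = 146.7 kPa.
Normally consolidated clay, so the full stress increment lies on the virgin compression line:
S_c = C_c·H/(1+e₀)·log₁₀(σ'_f/σ'_0) = 0.4×6.1/(1+0.98)×log₁₀(146.7/101)
    = 1.2323 × 0.16211 = 0.1998 m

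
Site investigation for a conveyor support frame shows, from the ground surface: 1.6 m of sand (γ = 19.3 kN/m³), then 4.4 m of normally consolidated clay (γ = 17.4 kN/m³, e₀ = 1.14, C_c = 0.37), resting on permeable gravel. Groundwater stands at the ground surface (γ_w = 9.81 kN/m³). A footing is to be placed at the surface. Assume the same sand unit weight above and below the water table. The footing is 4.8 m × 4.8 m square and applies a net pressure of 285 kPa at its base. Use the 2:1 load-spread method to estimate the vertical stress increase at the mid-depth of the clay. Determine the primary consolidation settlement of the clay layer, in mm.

S_c ≈ 440 mm

Mid-depth of clay below the ground surface: z = 1.6 + 4.4/2 = 3.8 m.
Total vertical stress at mid-clay: σ_v = 19.3×1.6 + 17.4×2.2 = 69.16 kPa.
Pore pressure: u = 9.81×(3.8 − 0) = 37.278 kPa.
Initial effective stress: σ'_0 = σ_v − u = 69.16 − 37.278 = 31.882 kPa.
Stress increase at mid-clay by the 2:1 spreading method:
Δσ = qBL/((B+z)(L+z)) = 285×4.8×4.8/((4.8+3.8)(4.8+3.8)) = 88.783 kPa
Final effective stress: σ'_f = σ'_0 + Δσ = 31.882 + 88.783 = 120.67 kPa.
Normally consolidated clay, so the full stress increment lies on the virgin compression line:
S_c = C_c·H/(1+e₀)·log₁₀(σ'_f/σ'_0) = 0.37×4.4/(1+1.14)×log₁₀(120.67/31.882)
    = 0.76075 × 0.57805 = 0.4398 m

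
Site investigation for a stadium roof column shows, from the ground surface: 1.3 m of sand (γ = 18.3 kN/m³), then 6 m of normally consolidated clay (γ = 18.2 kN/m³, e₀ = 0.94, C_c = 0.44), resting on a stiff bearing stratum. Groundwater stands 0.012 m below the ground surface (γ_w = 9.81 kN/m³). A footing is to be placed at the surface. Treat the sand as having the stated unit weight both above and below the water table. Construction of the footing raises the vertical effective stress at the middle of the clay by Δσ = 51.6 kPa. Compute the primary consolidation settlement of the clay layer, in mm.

S_c ≈ 522 mm

Mid-depth of clay below the ground surface: z = 1.3 + 6/2 = 4.3 m.
Total vertical stress at mid-clay: σ_v = 18.3×1.3 + 18.2×3 = 78.39 kPa.
Pore pressure: u = 9.81×(4.3 − 0.012) = 42.065 kPa.
Initial effective stress: σ'_0 = σ_v − u = 78.39 − 42.065 = 36.325 kPa.
Final effective stress: σ'_f = σ'_0 + Δσ = 36.325 + 51.6 = 87.925 kPa.
Normally consolidated clay, so the full stress increment lies on the virgin compression line:
S_c = C_c·H/(1+e₀)·log₁₀(σ'_f/σ'_0) = 0.44×6/(1+0.94)×log₁₀(87.925/36.325)
    = 1.3608 × 0.38391 = 0.5224 m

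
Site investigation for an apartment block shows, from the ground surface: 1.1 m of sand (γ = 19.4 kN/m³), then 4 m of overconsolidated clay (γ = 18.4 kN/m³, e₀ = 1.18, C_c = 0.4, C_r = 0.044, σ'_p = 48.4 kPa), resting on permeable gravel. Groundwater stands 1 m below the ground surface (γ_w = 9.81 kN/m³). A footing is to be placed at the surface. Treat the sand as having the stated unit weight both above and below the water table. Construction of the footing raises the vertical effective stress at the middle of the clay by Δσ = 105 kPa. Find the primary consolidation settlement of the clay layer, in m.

S_c ≈ 0.353 m

Mid-depth of clay below the ground surface: z = 1.1 + 4/2 = 3.1 m.
Total vertical stress at mid-clay: σ_v = 19.4×1.1 + 18.4×2 = 58.14 kPa.
Pore pressure: u = 9.81×(3.1 − 1) = 20.601 kPa.
Initial effective stress: σ'_0 = σ_v − u = 58.14 − 20.601 = 37.539 kPa.
Final effective stress: σ'_f = 37.539 + 105 = 142.54 kPa.
σ'_f = 142.54 > σ'_p = 48.4 kPa, so the stress path crosses the preconsolidation pressure — recompression up to σ'_p, then virgin compression beyond:
S_c = H/(1+e₀)·[C_r·log₁₀(σ'_p/σ'_0) + C_c·log₁₀(σ'_f/σ'_p)]
    = 4/2.18 × [0.044×log₁₀(48.4/37.539) + 0.4×log₁₀(142.54/48.4)]
    = 1.8349 × [0.004856 + 0.18764] = 0.3532 m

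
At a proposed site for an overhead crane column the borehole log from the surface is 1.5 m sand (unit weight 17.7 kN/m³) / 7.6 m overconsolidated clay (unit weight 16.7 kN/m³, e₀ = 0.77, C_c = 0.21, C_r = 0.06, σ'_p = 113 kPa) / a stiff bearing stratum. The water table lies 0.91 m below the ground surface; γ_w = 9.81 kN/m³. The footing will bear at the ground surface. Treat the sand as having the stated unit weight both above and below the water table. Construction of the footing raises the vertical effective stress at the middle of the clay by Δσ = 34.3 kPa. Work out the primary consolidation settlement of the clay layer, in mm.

S_c ≈ 61.4 mm

Mid-depth of clay below the ground surface: z = 1.5 + 7.6/2 = 5.3 m.
Total vertical stress at mid-clay: σ_v = 17.7×1.5 + 16.7×3.8 = 90.01 kPa.
Pore pressure: u = 9.81×(5.3 − 0.91) = 43.066 kPa.
Initial effective stress: σ'_0 = σ_v − u = 90.01 − 43.066 = 46.944 kPa.
Final effective stress: σ'_f = 46.944 + 34.3 = 81.244 kPa.
σ'_f = 81.244 ≤ σ'_p = 113 kPa, so the clay remains overconsolidated and only the recompression index applies:
S_c = C_r·H/(1+e₀)·log₁₀(σ'_f/σ'_0) = 0.06×7.6/1.77×log₁₀(81.244/46.944)
    = 0.25763 × 0.23821 = 0.06137 m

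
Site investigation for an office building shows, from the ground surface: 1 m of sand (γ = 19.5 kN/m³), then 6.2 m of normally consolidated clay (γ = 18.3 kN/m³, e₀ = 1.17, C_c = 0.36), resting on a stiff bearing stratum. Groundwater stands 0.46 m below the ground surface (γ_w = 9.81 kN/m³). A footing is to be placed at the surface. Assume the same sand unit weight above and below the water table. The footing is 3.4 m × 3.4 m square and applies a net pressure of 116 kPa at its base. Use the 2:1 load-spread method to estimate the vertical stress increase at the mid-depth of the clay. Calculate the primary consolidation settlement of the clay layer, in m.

S_c ≈ 0.207 m

Mid-depth of clay below the ground surface: z = 1 + 6.2/2 = 4.1 m.
Total vertical stress at mid-clay: σ_v = 19.5×1 + 18.3×3.1 = 76.23 kPa.
Pore pressure: u = 9.81×(4.1 − 0.46) = 35.708 kPa.
Initial effective stress: σ'_0 = σ_v − u = 76.23 − 35.708 = 40.522 kPa.
Stress increase at mid-clay by the 2:1 spreading method:
Δσ = qBL/((B+z)(L+z)) = 116×3.4×3.4/((3.4+4.1)(3.4+4.1)) = 23.839 kPa
Final effective stress: σ'_f = σ'_0 + Δσ = 40.522 + 23.839 = 64.361 kPa.
Normally consolidated clay, so the full stress increment lies on the virgin compression line:
S_c = C_c·H/(1+e₀)·log₁₀(σ'_f/σ'_0) = 0.36×6.2/(1+1.17)×log₁₀(64.361/40.522)
    = 1.0286 × 0.20093 = 0.2067 m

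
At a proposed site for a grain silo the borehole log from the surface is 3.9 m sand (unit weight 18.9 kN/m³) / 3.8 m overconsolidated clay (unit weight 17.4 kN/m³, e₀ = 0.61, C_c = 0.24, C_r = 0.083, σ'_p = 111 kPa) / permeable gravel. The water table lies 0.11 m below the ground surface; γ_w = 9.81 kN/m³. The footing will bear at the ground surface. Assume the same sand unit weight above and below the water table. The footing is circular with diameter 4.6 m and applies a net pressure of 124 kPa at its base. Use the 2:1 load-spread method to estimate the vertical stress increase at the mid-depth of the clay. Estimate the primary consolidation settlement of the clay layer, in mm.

Mid-depth of clay below the ground surface: z = 3.9 + 3.8/2 = 5.8 m.
Total vertical stress at mid-clay: σ_v = 18.9×3.9 + 17.4×1.9 = 106.77 kPa.
Pore pressure: u = 9.81×(5.8 − 0.11) = 55.819 kPa.
Initial effective stress: σ'_0 = σ_v − u = 106.77 − 55.819 = 50.951 kPa.
Stress increase at mid-clay by the 2:1 spreading method:
Δσ ≈ qD²/(D+z)² = 124×4.6²/(4.6+5.8)² = 24.259 kPa
Final effective stress: σ'_f = 50.951 + 24.259 = 75.21 kPa.
σ'_f = 75.21 ≤ σ'_p = 111 kPa, so the clay remains overconsolidated and only the recompression index applies:
S_c = C_r·H/(1+e₀)·log₁₀(σ'_f/σ'_0) = 0.083×3.8/1.61×log₁₀(75.21/50.951)
    = 0.1959 × 0.16912 = 0.03313 m

S_c ≈ 33.1 mm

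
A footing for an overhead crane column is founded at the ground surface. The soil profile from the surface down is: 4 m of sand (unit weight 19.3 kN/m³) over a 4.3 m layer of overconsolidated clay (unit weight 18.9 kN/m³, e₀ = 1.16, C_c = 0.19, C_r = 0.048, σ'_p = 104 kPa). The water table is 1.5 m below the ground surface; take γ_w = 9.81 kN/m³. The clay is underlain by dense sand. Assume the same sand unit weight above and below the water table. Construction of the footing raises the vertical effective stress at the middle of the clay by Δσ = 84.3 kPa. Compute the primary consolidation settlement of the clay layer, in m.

S_c ≈ 0.0823 m

Mid-depth of clay below the ground surface: z = 4 + 4.3/2 = 6.15 m.
Total vertical stress at mid-clay: σ_v = 19.3×4 + 18.9×2.15 = 117.84 kPa.
Pore pressure: u = 9.81×(6.15 − 1.5) = 45.617 kPa.
Initial effective stress: σ'_0 = σ_v − u = 117.84 − 45.617 = 72.223 kPa.
Final effective stress: σ'_f = 72.223 + 84.3 = 156.52 kPa.
σ'_f = 156.52 > σ'_p = 104 kPa, so the stress path crosses the preconsolidation pressure — recompression up to σ'_p, then virgin compression beyond:
S_c = H/(1+e₀)·[C_r·log₁₀(σ'_p/σ'_0) + C_c·log₁₀(σ'_f/σ'_p)]
    = 4.3/2.16 × [0.048×log₁₀(104/72.223) + 0.19×log₁₀(156.52/104)]
    = 1.9907 × [0.0076012 + 0.033732] = 0.08228 m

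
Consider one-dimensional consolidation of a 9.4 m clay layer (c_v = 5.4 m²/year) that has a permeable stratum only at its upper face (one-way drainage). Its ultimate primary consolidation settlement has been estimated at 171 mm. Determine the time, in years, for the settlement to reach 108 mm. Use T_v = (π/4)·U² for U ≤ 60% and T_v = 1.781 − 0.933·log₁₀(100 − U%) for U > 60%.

t ≈ 5.23 years

Drainage path length: H_d = H = 9.4 m (single drainage).
U = S(t)/S_ult = 108/171 = 0.6316.
U > 60%: T_v = 1.781 − 0.933·log₁₀(100 − 63.158) = 0.3196.
t = T_v·H_d²/c_v = 0.3196×9.4²/5.4 = 5.23 years.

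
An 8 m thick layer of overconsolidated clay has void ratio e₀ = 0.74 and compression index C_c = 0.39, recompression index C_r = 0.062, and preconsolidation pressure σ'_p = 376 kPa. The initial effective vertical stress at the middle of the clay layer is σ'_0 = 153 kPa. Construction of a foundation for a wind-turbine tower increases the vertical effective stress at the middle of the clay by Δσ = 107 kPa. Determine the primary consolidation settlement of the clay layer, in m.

S_c ≈ 0.0656 m

Final effective stress: σ'_f = 153 + 107 = 260 kPa.
σ'_f = 260 ≤ σ'_p = 376 kPa, so the clay remains overconsolidated and only the recompression index applies:
S_c = C_r·H/(1+e₀)·log₁₀(σ'_f/σ'_0) = 0.062×8/1.74×log₁₀(260/153)
    = 0.28506 × 0.23028 = 0.06564 m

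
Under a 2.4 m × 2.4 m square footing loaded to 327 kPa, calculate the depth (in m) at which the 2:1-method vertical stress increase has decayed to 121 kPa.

z ≈ 1.55 m

2:1 spreading — at depth z the loaded area has grown by z in each plan dimension:
qB²/(B+z)² = Δσ_z ⇒ z = B(√(q/Δσ_z) − 1) = 2.4×(√(327/121) − 1) = 1.545 m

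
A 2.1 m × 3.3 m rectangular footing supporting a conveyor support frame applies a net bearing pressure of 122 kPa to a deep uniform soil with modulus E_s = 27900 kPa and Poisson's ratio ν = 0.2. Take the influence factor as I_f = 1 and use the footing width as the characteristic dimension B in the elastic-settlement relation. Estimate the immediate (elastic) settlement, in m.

S_e ≈ 0.00882 m

Immediate (elastic) settlement: S_e = q·B·(1−ν²)/E_s · I_f.
S_e = 122 × 2.1 × (1 − 0.2²) / 27900 × 1
    = 122 × 2.1 × 0.96 / 27900 × 1
    = 0.008815 m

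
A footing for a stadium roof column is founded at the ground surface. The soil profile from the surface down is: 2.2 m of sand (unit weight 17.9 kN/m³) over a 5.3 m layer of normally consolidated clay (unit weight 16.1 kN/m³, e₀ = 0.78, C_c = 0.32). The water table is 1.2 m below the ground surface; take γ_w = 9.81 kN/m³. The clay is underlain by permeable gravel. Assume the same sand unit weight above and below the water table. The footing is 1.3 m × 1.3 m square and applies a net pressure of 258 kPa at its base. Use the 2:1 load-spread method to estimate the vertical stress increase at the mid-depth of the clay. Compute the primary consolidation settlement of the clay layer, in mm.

S_c ≈ 92.1 mm

Mid-depth of clay below the ground surface: z = 2.2 + 5.3/2 = 4.85 m.
Total vertical stress at mid-clay: σ_v = 17.9×2.2 + 16.1×2.65 = 82.045 kPa.
Pore pressure: u = 9.81×(4.85 − 1.2) = 35.806 kPa.
Initial effective stress: σ'_0 = σ_v − u = 82.045 − 35.806 = 46.239 kPa.
Stress increase at mid-clay by the 2:1 spreading method:
Δσ = qBL/((B+z)(L+z)) = 258×1.3×1.3/((1.3+4.85)(1.3+4.85)) = 11.528 kPa
Final effective stress: σ'_f = σ'_0 + Δσ = 46.239 + 11.528 = 57.767 kPa.
Normally consolidated clay, so the full stress increment lies on the virgin compression line:
S_c = C_c·H/(1+e₀)·log₁₀(σ'_f/σ'_0) = 0.32×5.3/(1+0.78)×log₁₀(57.767/46.239)
    = 0.95281 × 0.096671 = 0.09211 m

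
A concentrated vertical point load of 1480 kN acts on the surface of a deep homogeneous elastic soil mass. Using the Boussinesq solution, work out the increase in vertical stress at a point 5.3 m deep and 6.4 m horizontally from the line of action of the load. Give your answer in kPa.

Δσ_z ≈ 2.66 kPa

Boussinesq vertical stress below a point load on an elastic half-space:
Δσ_z = 3P/(2πz²) · [1 + (r/z)²]^(−5/2)
r/z = 6.4/5.3 = 1.2075; [1+(r/z)²]^(−5/2) = 0.10555.
Δσ_z = 3×1480/(2π×5.3²) × 0.10555 = 25.157 × 0.10555 = 2.655 kPa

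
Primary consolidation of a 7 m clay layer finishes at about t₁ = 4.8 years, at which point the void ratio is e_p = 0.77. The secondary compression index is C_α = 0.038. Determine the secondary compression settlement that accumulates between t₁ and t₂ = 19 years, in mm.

Secondary compression: S_s = C_α·H/(1+e_p)·log₁₀(t₂/t₁)
S_s = 0.038×7/(1+0.77)×log₁₀(19/4.8)
    = 0.1503 × 0.5975 = 0.0898 m

S_s ≈ 89.8 mm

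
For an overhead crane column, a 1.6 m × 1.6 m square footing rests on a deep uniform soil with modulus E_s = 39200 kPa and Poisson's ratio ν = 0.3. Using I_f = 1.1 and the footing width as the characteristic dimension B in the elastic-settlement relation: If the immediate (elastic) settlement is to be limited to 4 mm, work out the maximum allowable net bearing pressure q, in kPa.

S_e = q·B·(1−ν²)/E_s · I_f  ⇒  q = S_e·E_s / (B·(1−ν²)·I_f).
q = 0.004 × 39200 / (1.6 × 0.91 × 1.1) = 97.9 kPa

q ≈ 97.9 kPa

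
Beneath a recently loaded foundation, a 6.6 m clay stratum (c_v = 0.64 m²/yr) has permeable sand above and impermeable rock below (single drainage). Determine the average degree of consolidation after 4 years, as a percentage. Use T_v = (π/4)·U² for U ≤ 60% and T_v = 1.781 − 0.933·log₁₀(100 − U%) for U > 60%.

Drainage path length: H_d = H = 6.6 m (single drainage).
T_v = c_v·t/H_d² = 0.64×4/6.6² = 0.05877.
T_v = 0.05877 corresponds to the U ≤ 60% branch:
U = √(4T_v/π) = 0.2735

U ≈ 27.4 %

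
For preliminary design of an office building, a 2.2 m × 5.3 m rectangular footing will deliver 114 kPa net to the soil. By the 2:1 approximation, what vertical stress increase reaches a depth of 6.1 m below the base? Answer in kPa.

By the 2:1 method the load spreads at 1 horizontal : 2 vertical, so at depth z the loaded area has grown by z in each plan dimension:
Δσ = qBL/((B+z)(L+z)) = 114×2.2×5.3/((2.2+6.1)(5.3+6.1)) = 14.048 kPa

Δσ_z ≈ 14 kPa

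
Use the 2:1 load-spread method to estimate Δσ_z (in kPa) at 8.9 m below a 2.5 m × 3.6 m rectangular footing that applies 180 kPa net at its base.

Δσ_z ≈ 11.4 kPa

By the 2:1 method the load spreads at 1 horizontal : 2 vertical, so at depth z the loaded area has grown by z in each plan dimension:
Δσ = qBL/((B+z)(L+z)) = 180×2.5×3.6/((2.5+8.9)(3.6+8.9)) = 11.368 kPa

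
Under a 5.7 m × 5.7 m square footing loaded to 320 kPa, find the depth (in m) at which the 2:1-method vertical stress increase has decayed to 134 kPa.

2:1 spreading — at depth z the loaded area has grown by z in each plan dimension:
qB²/(B+z)² = Δσ_z ⇒ z = B(√(q/Δσ_z) − 1) = 5.7×(√(320/134) − 1) = 3.108 m

z ≈ 3.11 m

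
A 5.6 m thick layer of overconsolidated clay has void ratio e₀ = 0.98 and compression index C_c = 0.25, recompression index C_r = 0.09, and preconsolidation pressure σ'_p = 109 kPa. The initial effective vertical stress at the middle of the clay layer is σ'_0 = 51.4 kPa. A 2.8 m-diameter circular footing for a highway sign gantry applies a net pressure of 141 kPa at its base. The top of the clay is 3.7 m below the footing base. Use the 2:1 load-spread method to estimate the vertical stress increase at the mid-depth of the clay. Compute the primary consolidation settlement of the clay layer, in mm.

Mid-depth of clay below the footing base: z = 3.7 + 5.6/2 = 6.5 m.
Stress increase at mid-clay by the 2:1 spreading method:
Δσ ≈ qD²/(D+z)² = 141×2.8²/(2.8+6.5)² = 12.781 kPa
Final effective stress: σ'_f = 51.4 + 12.781 = 64.181 kPa.
σ'_f = 64.181 ≤ σ'_p = 109 kPa, so the clay remains overconsolidated and only the recompression index applies:
S_c = C_r·H/(1+e₀)·log₁₀(σ'_f/σ'_0) = 0.09×5.6/1.98×log₁₀(64.181/51.4)
    = 0.25455 × 0.096443 = 0.02455 m

S_c ≈ 24.5 mm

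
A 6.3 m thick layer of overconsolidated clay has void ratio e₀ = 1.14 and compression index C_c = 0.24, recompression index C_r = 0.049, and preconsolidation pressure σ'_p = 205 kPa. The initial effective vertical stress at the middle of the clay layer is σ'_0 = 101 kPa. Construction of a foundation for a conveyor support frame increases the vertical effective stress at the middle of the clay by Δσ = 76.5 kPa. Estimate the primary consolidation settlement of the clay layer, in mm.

S_c ≈ 35.3 mm

Final effective stress: σ'_f = 101 + 76.5 = 177.5 kPa.
σ'_f = 177.5 ≤ σ'_p = 205 kPa, so the clay remains overconsolidated and only the recompression index applies:
S_c = C_r·H/(1+e₀)·log₁₀(σ'_f/σ'_0) = 0.049×6.3/2.14×log₁₀(177.5/101)
    = 0.14425 × 0.24488 = 0.03532 m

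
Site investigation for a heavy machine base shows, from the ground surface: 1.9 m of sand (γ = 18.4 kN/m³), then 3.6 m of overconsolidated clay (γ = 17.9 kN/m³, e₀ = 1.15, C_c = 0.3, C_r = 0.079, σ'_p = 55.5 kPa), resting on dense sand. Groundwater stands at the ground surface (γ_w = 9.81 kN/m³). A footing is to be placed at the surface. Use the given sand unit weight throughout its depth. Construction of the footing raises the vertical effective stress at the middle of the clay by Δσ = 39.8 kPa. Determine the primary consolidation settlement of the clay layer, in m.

S_c ≈ 0.0864 m

Mid-depth of clay below the ground surface: z = 1.9 + 3.6/2 = 3.7 m.
Total vertical stress at mid-clay: σ_v = 18.4×1.9 + 17.9×1.8 = 67.18 kPa.
Pore pressure: u = 9.81×(3.7 − 0) = 36.297 kPa.
Initial effective stress: σ'_0 = σ_v − u = 67.18 − 36.297 = 30.883 kPa.
Final effective stress: σ'_f = 30.883 + 39.8 = 70.683 kPa.
σ'_f = 70.683 > σ'_p = 55.5 kPa, so the stress path crosses the preconsolidation pressure — recompression up to σ'_p, then virgin compression beyond:
S_c = H/(1+e₀)·[C_r·log₁₀(σ'_p/σ'_0) + C_c·log₁₀(σ'_f/σ'_p)]
    = 3.6/2.15 × [0.079×log₁₀(55.5/30.883) + 0.3×log₁₀(70.683/55.5)]
    = 1.6744 × [0.020111 + 0.031507] = 0.08643 m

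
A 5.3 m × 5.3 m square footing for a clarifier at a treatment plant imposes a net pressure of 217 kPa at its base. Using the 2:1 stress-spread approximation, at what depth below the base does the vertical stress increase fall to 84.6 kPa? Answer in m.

z ≈ 3.19 m

2:1 spreading — at depth z the loaded area has grown by z in each plan dimension:
qB²/(B+z)² = Δσ_z ⇒ z = B(√(q/Δσ_z) − 1) = 5.3×(√(217/84.6) − 1) = 3.188 m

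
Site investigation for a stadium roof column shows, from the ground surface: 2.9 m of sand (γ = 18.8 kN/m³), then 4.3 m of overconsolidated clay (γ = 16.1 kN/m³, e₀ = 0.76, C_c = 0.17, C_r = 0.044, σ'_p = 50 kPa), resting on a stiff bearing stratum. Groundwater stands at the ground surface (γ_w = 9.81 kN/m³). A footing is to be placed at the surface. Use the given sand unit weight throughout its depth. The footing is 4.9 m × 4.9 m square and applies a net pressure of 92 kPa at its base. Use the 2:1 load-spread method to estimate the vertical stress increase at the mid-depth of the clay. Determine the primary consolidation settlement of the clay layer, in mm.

Mid-depth of clay below the ground surface: z = 2.9 + 4.3/2 = 5.05 m.
Total vertical stress at mid-clay: σ_v = 18.8×2.9 + 16.1×2.15 = 89.135 kPa.
Pore pressure: u = 9.81×(5.05 − 0) = 49.541 kPa.
Initial effective stress: σ'_0 = σ_v − u = 89.135 − 49.541 = 39.594 kPa.
Stress increase at mid-clay by the 2:1 spreading method:
Δσ = qBL/((B+z)(L+z)) = 92×4.9×4.9/((4.9+5.05)(4.9+5.05)) = 22.312 kPa
Final effective stress: σ'_f = 39.594 + 22.312 = 61.906 kPa.
σ'_f = 61.906 > σ'_p = 50 kPa, so the stress path crosses the preconsolidation pressure — recompression up to σ'_p, then virgin compression beyond:
S_c = H/(1+e₀)·[C_r·log₁₀(σ'_p/σ'_0) + C_c·log₁₀(σ'_f/σ'_p)]
    = 4.3/1.76 × [0.044×log₁₀(50/39.594) + 0.17×log₁₀(61.906/50)]
    = 2.4432 × [0.004459 + 0.01577] = 0.04942 m

S_c ≈ 49.4 mm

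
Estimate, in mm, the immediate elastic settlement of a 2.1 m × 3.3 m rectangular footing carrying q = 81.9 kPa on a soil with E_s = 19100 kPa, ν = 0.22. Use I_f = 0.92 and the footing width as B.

Immediate (elastic) settlement: S_e = q·B·(1−ν²)/E_s · I_f.
S_e = 81.9 × 2.1 × (1 − 0.22²) / 19100 × 0.92
    = 81.9 × 2.1 × 0.9516 / 19100 × 0.92
    = 0.007883 m = 7.883 mm

S_e ≈ 7.88 mm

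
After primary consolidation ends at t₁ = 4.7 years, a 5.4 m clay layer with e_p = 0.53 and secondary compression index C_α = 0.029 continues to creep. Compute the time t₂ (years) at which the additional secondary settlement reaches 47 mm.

S_s = C_α·H/(1+e_p)·log₁₀(t₂/t₁) ⇒ log₁₀(t₂/t₁) = S_s·(1+e_p)/(C_α·H).
log₁₀(t₂/t₁) = 0.047 × (1+0.53) / (0.029×5.4) = 0.4592
t₂ = t₁ × 10^0.4592 = 4.7 × 2.879 = 13.53 years

t₂ ≈ 13.5 years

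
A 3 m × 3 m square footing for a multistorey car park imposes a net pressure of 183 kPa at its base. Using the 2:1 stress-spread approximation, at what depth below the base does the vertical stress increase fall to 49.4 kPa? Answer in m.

2:1 spreading — at depth z the loaded area has grown by z in each plan dimension:
qB²/(B+z)² = Δσ_z ⇒ z = B(√(q/Δσ_z) − 1) = 3×(√(183/49.4) − 1) = 2.774 m

z ≈ 2.77 m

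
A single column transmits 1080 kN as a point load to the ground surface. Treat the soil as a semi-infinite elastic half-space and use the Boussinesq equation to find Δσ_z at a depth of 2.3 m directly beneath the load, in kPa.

Δσ_z ≈ 97.5 kPa

Boussinesq vertical stress below a point load on an elastic half-space:
Δσ_z = 3P/(2πz²) · [1 + (r/z)²]^(−5/2)
r/z = 0/2.3 = 0; [1+(r/z)²]^(−5/2) = 1.
Δσ_z = 3×1080/(2π×2.3²) × 1 = 97.479 × 1 = 97.48 kPa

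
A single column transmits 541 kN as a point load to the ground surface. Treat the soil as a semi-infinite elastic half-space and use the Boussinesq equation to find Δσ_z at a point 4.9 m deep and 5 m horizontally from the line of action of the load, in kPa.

Δσ_z ≈ 1.81 kPa

Boussinesq vertical stress below a point load on an elastic half-space:
Δσ_z = 3P/(2πz²) · [1 + (r/z)²]^(−5/2)
r/z = 5/4.9 = 1.0204; [1+(r/z)²]^(−5/2) = 0.16798.
Δσ_z = 3×541/(2π×4.9²) × 0.16798 = 10.758 × 0.16798 = 1.807 kPa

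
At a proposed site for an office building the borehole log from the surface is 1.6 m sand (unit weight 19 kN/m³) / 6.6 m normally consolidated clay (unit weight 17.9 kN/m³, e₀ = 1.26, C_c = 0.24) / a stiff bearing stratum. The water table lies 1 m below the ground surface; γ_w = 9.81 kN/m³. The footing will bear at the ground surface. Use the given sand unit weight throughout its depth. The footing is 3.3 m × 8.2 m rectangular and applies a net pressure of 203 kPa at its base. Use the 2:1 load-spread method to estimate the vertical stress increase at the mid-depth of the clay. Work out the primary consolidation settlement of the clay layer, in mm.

S_c ≈ 211 mm

Mid-depth of clay below the ground surface: z = 1.6 + 6.6/2 = 4.9 m.
Total vertical stress at mid-clay: σ_v = 19×1.6 + 17.9×3.3 = 89.47 kPa.
Pore pressure: u = 9.81×(4.9 − 1) = 38.259 kPa.
Initial effective stress: σ'_0 = σ_v − u = 89.47 − 38.259 = 51.211 kPa.
Stress increase at mid-clay by the 2:1 spreading method:
Δσ = qBL/((B+z)(L+z)) = 203×3.3×8.2/((3.3+4.9)(8.2+4.9)) = 51.137 kPa
Final effective stress: σ'_f = σ'_0 + Δσ = 51.211 + 51.137 = 102.35 kPa.
Normally consolidated clay, so the full stress increment lies on the virgin compression line:
S_c = C_c·H/(1+e₀)·log₁₀(σ'_f/σ'_0) = 0.24×6.6/(1+1.26)×log₁₀(102.35/51.211)
    = 0.70088 × 0.30072 = 0.2108 m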